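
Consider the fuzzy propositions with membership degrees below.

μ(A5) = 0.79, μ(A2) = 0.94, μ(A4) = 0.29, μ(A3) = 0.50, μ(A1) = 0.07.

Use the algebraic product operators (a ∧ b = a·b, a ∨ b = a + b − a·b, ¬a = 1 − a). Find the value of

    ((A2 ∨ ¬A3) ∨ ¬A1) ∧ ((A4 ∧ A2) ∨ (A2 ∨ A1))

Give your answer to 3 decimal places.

¬A3 = 1 − 0.5000 = 0.5000
A2 ∨ ¬A3 = a + b − a·b on (0.9400, 0.5000) = 0.9700
¬A1 = 1 − 0.0700 = 0.9300
(A2 ∨ ¬A3) ∨ ¬A1 = a + b − a·b on (0.9700, 0.9300) = 0.9979
A4 ∧ A2 = a·b on (0.2900, 0.9400) = 0.2726
A2 ∨ A1 = a + b − a·b on (0.9400, 0.0700) = 0.9442
(A4 ∧ A2) ∨ (A2 ∨ A1) = a + b − a·b on (0.2726, 0.9442) = 0.9594
((A2 ∨ ¬A3) ∨ ¬A1) ∧ ((A4 ∧ A2) ∨ (A2 ∨ A1)) = a·b on (0.9979, 0.9594) = 0.9574

0.957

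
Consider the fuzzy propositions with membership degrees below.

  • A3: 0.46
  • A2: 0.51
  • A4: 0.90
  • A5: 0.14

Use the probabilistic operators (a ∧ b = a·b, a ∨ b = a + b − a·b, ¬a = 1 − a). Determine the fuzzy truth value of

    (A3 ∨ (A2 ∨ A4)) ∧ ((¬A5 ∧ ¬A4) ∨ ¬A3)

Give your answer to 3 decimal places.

0.564

A2 ∨ A4 = a + b − a·b on (0.5100, 0.9000) = 0.9510
A3 ∨ (A2 ∨ A4) = a + b − a·b on (0.4600, 0.9510) = 0.9735
¬A5 = 1 − 0.1400 = 0.8600
¬A4 = 1 − 0.9000 = 0.1000
¬A5 ∧ ¬A4 = a·b on (0.8600, 0.1000) = 0.0860
¬A3 = 1 − 0.4600 = 0.5400
(¬A5 ∧ ¬A4) ∨ ¬A3 = a + b − a·b on (0.0860, 0.5400) = 0.5796
(A3 ∨ (A2 ∨ A4)) ∧ ((¬A5 ∧ ¬A4) ∨ ¬A3) = a·b on (0.9735, 0.5796) = 0.5642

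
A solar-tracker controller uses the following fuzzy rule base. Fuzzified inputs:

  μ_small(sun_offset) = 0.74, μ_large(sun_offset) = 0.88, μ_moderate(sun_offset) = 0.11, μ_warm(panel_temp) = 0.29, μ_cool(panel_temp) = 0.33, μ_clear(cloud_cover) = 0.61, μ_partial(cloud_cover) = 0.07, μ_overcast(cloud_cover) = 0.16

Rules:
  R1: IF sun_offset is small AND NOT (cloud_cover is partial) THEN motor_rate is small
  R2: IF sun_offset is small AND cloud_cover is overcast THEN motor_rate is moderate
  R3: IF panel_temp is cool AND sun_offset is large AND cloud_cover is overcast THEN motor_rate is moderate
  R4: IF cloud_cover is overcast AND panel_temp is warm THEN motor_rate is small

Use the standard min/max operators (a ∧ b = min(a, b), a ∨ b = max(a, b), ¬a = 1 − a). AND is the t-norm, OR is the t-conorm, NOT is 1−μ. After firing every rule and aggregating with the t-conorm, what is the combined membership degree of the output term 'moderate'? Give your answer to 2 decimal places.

R1: small=0.74, ¬partial=1−0.07=0.93; AND[min(a, b)] → w = 0.74
R2: small=0.74, overcast=0.16; AND[min(a, b)] → w = 0.16
R3: cool=0.33, large=0.88, overcast=0.16; AND[min(a, b)] → w = 0.16
R4: overcast=0.16, warm=0.29; AND[min(a, b)] → w = 0.16
Rules with consequent 'moderate': {R2, R3} → strengths 0.16, 0.16
Aggregate via t-conorm [max(a, b)]: 0.16

0.16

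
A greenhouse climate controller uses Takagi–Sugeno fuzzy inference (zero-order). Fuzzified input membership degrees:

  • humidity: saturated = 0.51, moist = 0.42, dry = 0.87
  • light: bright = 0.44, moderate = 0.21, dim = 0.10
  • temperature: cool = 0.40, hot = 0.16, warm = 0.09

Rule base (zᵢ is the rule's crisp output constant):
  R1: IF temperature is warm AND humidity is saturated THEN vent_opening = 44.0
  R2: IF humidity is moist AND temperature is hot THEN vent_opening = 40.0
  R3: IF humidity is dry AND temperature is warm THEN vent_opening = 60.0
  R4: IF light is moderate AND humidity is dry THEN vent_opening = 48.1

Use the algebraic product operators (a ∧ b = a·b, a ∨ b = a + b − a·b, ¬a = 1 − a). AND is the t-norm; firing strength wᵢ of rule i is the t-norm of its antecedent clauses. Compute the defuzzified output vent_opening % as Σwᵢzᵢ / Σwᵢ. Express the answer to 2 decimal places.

48.63

R1 (z=44.0): warm=0.09, saturated=0.51; AND[a·b] → w = 0.0459
R2 (z=40.0): moist=0.42, hot=0.16; AND[a·b] → w = 0.0672
R3 (z=60.0): dry=0.87, warm=0.09; AND[a·b] → w = 0.0783
R4 (z=48.1): moderate=0.21, dry=0.87; AND[a·b] → w = 0.1827
Weighted average = (0.0459·44.0 + 0.0672·40.0 + 0.0783·60.0 + 0.1827·48.1) / (0.0459 + 0.0672 + 0.0783 + 0.1827)
  = 18.1935 / 0.3741 = 48.63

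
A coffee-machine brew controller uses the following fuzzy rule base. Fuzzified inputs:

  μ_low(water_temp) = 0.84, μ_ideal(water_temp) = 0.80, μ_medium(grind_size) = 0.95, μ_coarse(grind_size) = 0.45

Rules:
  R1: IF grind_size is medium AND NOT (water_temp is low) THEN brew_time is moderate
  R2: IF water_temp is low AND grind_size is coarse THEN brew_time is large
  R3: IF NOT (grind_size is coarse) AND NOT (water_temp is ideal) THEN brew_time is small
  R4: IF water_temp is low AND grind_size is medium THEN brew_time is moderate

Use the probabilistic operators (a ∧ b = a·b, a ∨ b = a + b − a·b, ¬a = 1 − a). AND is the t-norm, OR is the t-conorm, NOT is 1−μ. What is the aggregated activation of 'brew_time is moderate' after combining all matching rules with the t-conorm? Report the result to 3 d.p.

R1: medium=0.95, ¬low=1−0.84=0.16; AND[a·b] → w = 0.1520
R2: low=0.84, coarse=0.45; AND[a·b] → w = 0.3780
R3: ¬coarse=1−0.45=0.55, ¬ideal=1−0.80=0.20; AND[a·b] → w = 0.1100
R4: low=0.84, medium=0.95; AND[a·b] → w = 0.7980
Rules with consequent 'moderate': {R1, R4} → strengths 0.1520, 0.7980
Aggregate via t-conorm [a + b − a·b]: 0.8287

0.829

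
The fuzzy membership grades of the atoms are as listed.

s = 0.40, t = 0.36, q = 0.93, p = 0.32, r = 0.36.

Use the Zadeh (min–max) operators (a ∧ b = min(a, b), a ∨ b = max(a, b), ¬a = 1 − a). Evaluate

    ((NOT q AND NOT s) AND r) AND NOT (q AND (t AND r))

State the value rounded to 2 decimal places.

0.07

NOT q = 1 − 0.93 = 0.07
NOT s = 1 − 0.40 = 0.60
NOT q AND NOT s = min(a, b) on (0.07, 0.60) = 0.07
(NOT q AND NOT s) AND r = min(a, b) on (0.07, 0.36) = 0.07
t AND r = min(a, b) on (0.36, 0.36) = 0.36
q AND (t AND r) = min(a, b) on (0.93, 0.36) = 0.36
NOT (q AND (t AND r)) = 1 − 0.36 = 0.64
((NOT q AND NOT s) AND r) AND NOT (q AND (t AND r)) = min(a, b) on (0.07, 0.64) = 0.07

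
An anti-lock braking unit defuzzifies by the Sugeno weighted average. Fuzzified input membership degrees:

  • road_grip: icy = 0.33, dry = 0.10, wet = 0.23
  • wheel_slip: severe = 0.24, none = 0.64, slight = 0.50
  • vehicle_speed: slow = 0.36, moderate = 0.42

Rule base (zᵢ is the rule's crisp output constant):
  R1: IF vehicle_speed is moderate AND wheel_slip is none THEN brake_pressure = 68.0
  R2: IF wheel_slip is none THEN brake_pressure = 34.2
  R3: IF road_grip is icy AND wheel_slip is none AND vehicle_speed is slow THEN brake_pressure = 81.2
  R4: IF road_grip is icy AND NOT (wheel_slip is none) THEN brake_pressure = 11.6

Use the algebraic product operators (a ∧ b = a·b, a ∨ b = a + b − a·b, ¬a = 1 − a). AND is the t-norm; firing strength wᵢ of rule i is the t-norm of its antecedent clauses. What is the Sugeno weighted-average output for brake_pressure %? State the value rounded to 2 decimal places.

43.24

R1 (z=68.0): moderate=0.42, none=0.64; AND[a·b] → w = 0.2688
R2 (z=34.2): none=0.64 → w = 0.6400
R3 (z=81.2): icy=0.33, none=0.64, slow=0.36; AND[a·b] → w = 0.0760
R4 (z=11.6): icy=0.33, ¬none=1−0.64=0.36; AND[a·b] → w = 0.1188
Weighted average = (0.2688·68.0 + 0.6400·34.2 + 0.0760·81.2 + 0.1188·11.6) / (0.2688 + 0.6400 + 0.0760 + 0.1188)
  = 47.7183 / 1.1036 = 43.24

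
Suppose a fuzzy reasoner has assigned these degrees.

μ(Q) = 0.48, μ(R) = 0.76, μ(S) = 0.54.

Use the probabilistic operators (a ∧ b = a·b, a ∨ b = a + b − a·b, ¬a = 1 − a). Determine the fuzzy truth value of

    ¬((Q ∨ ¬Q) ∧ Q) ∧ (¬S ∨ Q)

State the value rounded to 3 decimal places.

0.460

¬Q = 1 − 0.4800 = 0.5200
Q ∨ ¬Q = a + b − a·b on (0.4800, 0.5200) = 0.7504
(Q ∨ ¬Q) ∧ Q = a·b on (0.7504, 0.4800) = 0.3602
¬((Q ∨ ¬Q) ∧ Q) = 1 − 0.3602 = 0.6398
¬S = 1 − 0.5400 = 0.4600
¬S ∨ Q = a + b − a·b on (0.4600, 0.4800) = 0.7192
¬((Q ∨ ¬Q) ∧ Q) ∧ (¬S ∨ Q) = a·b on (0.6398, 0.7192) = 0.4601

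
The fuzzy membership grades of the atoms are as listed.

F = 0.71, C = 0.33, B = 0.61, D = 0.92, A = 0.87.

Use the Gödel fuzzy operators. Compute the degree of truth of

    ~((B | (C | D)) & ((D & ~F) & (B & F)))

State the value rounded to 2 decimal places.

C | D = max(a, b) on (0.33, 0.92) = 0.92
B | (C | D) = max(a, b) on (0.61, 0.92) = 0.92
~F = 1 − 0.71 = 0.29
D & ~F = min(a, b) on (0.92, 0.29) = 0.29
B & F = min(a, b) on (0.61, 0.71) = 0.61
(D & ~F) & (B & F) = min(a, b) on (0.29, 0.61) = 0.29
(B | (C | D)) & ((D & ~F) & (B & F)) = min(a, b) on (0.92, 0.29) = 0.29
~((B | (C | D)) & ((D & ~F) & (B & F))) = 1 − 0.29 = 0.71

0.71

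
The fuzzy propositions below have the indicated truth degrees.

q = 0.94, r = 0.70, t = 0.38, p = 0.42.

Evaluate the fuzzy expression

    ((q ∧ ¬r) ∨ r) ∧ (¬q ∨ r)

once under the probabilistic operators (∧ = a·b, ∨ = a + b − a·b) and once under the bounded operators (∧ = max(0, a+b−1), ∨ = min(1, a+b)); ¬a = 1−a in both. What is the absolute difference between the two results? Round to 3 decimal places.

Under probabilistic:
  ¬r = 1 − 0.7000 = 0.3000
  q ∧ ¬r = a·b on (0.9400, 0.3000) = 0.2820
  (q ∧ ¬r) ∨ r = a + b − a·b on (0.2820, 0.7000) = 0.7846
  ¬q = 1 − 0.9400 = 0.0600
  ¬q ∨ r = a + b − a·b on (0.0600, 0.7000) = 0.7180
  ((q ∧ ¬r) ∨ r) ∧ (¬q ∨ r) = a·b on (0.7846, 0.7180) = 0.5633
  → value = 0.5633
Under bounded:
  ¬r = 1 − 0.70 = 0.30
  q ∧ ¬r = max(0, a+b−1) on (0.94, 0.30) = 0.24
  (q ∧ ¬r) ∨ r = min(1, a+b) on (0.24, 0.70) = 0.94
  ¬q = 1 − 0.94 = 0.06
  ¬q ∨ r = min(1, a+b) on (0.06, 0.70) = 0.76
  ((q ∧ ¬r) ∨ r) ∧ (¬q ∨ r) = max(0, a+b−1) on (0.94, 0.76) = 0.70
  → value = 0.7000
|0.5633 − 0.7000| = 0.137

0.137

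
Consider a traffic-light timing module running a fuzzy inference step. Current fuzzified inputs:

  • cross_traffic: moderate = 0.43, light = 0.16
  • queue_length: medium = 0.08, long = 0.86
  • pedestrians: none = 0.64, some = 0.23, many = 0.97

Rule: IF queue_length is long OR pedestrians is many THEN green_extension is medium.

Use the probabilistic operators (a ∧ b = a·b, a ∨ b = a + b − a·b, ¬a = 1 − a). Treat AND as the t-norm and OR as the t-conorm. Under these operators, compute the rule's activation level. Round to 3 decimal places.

firing strength: long=0.86, many=0.97; OR[a + b − a·b] → w = 0.9958

0.996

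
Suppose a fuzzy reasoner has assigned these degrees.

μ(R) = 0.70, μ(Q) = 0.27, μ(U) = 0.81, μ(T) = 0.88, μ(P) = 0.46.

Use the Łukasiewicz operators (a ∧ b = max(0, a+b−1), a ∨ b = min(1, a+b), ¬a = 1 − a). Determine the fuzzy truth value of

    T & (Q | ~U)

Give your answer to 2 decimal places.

~U = 1 − 0.81 = 0.19
Q | ~U = min(1, a+b) on (0.27, 0.19) = 0.46
T & (Q | ~U) = max(0, a+b−1) on (0.88, 0.46) = 0.34

0.34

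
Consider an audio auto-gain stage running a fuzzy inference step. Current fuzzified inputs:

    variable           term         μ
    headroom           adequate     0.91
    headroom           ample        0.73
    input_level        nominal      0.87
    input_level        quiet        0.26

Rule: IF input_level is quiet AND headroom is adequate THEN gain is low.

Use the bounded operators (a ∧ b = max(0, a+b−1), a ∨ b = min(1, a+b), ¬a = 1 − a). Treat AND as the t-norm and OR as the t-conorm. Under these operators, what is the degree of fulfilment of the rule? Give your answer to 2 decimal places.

firing strength: quiet=0.26, adequate=0.91; AND[max(0, a+b−1)] → w = 0.17

0.17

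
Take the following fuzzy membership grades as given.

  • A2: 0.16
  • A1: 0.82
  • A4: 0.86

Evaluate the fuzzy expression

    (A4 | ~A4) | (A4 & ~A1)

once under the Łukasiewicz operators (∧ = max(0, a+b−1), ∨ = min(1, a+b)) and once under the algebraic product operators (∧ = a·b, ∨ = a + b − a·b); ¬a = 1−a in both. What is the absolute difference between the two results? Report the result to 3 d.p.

Under Łukasiewicz:
  ~A4 = 1 − 0.86 = 0.14
  A4 | ~A4 = min(1, a+b) on (0.86, 0.14) = 1.00
  ~A1 = 1 − 0.82 = 0.18
  A4 & ~A1 = max(0, a+b−1) on (0.86, 0.18) = 0.04
  (A4 | ~A4) | (A4 & ~A1) = min(1, a+b) on (1.00, 0.04) = 1.00
  → value = 1.0000
Under algebraic product:
  ~A4 = 1 − 0.8600 = 0.1400
  A4 | ~A4 = a + b − a·b on (0.8600, 0.1400) = 0.8796
  ~A1 = 1 − 0.8200 = 0.1800
  A4 & ~A1 = a·b on (0.8600, 0.1800) = 0.1548
  (A4 | ~A4) | (A4 & ~A1) = a + b − a·b on (0.8796, 0.1548) = 0.8982
  → value = 0.8982
|1.0000 − 0.8982| = 0.102

0.102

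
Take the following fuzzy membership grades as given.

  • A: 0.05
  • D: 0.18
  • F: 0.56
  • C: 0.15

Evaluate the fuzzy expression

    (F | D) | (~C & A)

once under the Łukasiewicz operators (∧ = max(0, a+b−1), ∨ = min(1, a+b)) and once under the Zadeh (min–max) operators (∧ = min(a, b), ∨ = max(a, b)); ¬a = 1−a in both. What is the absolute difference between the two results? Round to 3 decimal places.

0.180

Under Łukasiewicz:
  F | D = min(1, a+b) on (0.56, 0.18) = 0.74
  ~C = 1 − 0.15 = 0.85
  ~C & A = max(0, a+b−1) on (0.85, 0.05) = 0.00
  (F | D) | (~C & A) = min(1, a+b) on (0.74, 0.00) = 0.74
  → value = 0.7400
Under Zadeh (min–max):
  F | D = max(a, b) on (0.56, 0.18) = 0.56
  ~C = 1 − 0.15 = 0.85
  ~C & A = min(a, b) on (0.85, 0.05) = 0.05
  (F | D) | (~C & A) = max(a, b) on (0.56, 0.05) = 0.56
  → value = 0.5600
|0.7400 − 0.5600| = 0.180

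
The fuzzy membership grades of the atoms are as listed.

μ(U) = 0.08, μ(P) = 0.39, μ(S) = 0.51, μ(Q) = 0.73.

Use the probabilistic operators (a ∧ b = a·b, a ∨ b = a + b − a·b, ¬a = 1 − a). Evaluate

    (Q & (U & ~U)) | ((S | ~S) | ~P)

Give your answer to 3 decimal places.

0.908

~U = 1 − 0.0800 = 0.9200
U & ~U = a·b on (0.0800, 0.9200) = 0.0736
Q & (U & ~U) = a·b on (0.7300, 0.0736) = 0.0537
~S = 1 − 0.5100 = 0.4900
S | ~S = a + b − a·b on (0.5100, 0.4900) = 0.7501
~P = 1 − 0.3900 = 0.6100
(S | ~S) | ~P = a + b − a·b on (0.7501, 0.6100) = 0.9025
(Q & (U & ~U)) | ((S | ~S) | ~P) = a + b − a·b on (0.0537, 0.9025) = 0.9078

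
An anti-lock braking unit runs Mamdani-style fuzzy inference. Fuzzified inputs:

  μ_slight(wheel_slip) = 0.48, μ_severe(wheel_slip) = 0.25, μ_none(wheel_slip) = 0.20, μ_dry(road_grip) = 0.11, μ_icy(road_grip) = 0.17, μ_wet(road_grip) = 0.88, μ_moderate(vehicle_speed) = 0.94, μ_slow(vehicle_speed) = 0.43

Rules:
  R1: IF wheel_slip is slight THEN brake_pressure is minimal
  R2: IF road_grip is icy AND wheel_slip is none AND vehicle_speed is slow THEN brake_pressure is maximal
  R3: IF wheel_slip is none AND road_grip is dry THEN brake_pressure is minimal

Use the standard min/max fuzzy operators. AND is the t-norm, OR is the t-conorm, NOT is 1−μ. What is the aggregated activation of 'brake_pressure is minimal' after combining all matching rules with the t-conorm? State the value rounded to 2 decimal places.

R1: slight=0.48 → w = 0.48
R2: icy=0.17, none=0.20, slow=0.43; AND[min(a, b)] → w = 0.17
R3: none=0.20, dry=0.11; AND[min(a, b)] → w = 0.11
Rules with consequent 'minimal': {R1, R3} → strengths 0.48, 0.11
Aggregate via t-conorm [max(a, b)]: 0.48

0.48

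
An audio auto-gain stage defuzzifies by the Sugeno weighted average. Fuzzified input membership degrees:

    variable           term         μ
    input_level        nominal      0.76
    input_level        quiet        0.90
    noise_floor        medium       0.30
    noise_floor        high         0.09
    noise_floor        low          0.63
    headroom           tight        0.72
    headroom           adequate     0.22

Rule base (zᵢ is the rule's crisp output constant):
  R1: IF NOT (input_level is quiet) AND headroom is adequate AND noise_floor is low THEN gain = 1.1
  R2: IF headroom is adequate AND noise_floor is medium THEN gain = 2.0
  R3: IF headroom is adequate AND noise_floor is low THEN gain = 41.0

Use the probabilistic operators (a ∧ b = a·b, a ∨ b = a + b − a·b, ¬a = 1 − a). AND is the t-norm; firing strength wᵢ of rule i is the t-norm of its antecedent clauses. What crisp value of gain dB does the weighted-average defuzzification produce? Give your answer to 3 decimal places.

26.686

R1 (z=1.1): ¬quiet=1−0.90=0.10, adequate=0.22, low=0.63; AND[a·b] → w = 0.0139
R2 (z=2.0): adequate=0.22, medium=0.30; AND[a·b] → w = 0.0660
R3 (z=41.0): adequate=0.22, low=0.63; AND[a·b] → w = 0.1386
Weighted average = (0.0139·1.1 + 0.0660·2.0 + 0.1386·41.0) / (0.0139 + 0.0660 + 0.1386)
  = 5.8298 / 0.2185 = 26.686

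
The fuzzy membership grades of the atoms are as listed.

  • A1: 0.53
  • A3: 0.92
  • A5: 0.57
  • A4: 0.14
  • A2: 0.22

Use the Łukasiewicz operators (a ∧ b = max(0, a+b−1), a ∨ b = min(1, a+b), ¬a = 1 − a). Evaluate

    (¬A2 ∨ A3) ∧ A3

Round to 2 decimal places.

0.92

¬A2 = 1 − 0.22 = 0.78
¬A2 ∨ A3 = min(1, a+b) on (0.78, 0.92) = 1.00
(¬A2 ∨ A3) ∧ A3 = max(0, a+b−1) on (1.00, 0.92) = 0.92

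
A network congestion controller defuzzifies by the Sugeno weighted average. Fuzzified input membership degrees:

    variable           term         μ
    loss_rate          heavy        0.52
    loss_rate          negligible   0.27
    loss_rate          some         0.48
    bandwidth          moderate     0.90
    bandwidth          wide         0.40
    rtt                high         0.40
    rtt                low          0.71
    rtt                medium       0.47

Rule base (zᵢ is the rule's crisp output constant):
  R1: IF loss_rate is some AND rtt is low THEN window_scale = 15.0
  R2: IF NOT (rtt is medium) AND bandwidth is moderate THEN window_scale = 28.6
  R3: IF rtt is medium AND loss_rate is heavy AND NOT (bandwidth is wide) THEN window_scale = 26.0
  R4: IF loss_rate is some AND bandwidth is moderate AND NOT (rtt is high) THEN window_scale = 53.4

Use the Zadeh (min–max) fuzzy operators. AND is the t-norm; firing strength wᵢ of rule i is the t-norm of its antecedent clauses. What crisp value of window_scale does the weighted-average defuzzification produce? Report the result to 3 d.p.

30.719

R1 (z=15.0): some=0.48, low=0.71; AND[min(a, b)] → w = 0.48
R2 (z=28.6): ¬medium=1−0.47=0.53, moderate=0.90; AND[min(a, b)] → w = 0.53
R3 (z=26.0): medium=0.47, heavy=0.52, ¬wide=1−0.40=0.60; AND[min(a, b)] → w = 0.47
R4 (z=53.4): some=0.48, moderate=0.90, ¬high=1−0.40=0.60; AND[min(a, b)] → w = 0.48
Weighted average = (0.48·15.0 + 0.53·28.6 + 0.47·26.0 + 0.48·53.4) / (0.48 + 0.53 + 0.47 + 0.48)
  = 60.2100 / 1.9600 = 30.719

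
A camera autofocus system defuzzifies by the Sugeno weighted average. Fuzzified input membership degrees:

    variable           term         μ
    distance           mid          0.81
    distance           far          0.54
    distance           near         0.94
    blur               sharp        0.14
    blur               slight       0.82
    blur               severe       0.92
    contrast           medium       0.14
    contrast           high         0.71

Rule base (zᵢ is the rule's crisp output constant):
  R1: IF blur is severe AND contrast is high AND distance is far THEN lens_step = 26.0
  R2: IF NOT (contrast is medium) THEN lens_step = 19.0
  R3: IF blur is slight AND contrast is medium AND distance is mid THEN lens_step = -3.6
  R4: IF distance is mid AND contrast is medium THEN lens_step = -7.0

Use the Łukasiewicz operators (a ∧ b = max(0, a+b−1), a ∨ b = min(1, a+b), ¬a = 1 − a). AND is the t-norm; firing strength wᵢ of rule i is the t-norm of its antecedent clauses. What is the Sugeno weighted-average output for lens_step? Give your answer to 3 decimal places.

R1 (z=26.0): severe=0.92, high=0.71, far=0.54; AND[max(0, a+b−1)] → w = 0.17
R2 (z=19.0): ¬medium=1−0.14=0.86 → w = 0.86
R3 (z=-3.6): slight=0.82, medium=0.14, mid=0.81; AND[max(0, a+b−1)] → w = 0.00
R4 (z=-7.0): mid=0.81, medium=0.14; AND[max(0, a+b−1)] → w = 0.00
Weighted average = (0.17·26.0 + 0.86·19.0 + 0.00·-3.6 + 0.00·-7.0) / (0.17 + 0.86 + 0.00 + 0.00)
  = 20.7600 / 1.0300 = 20.155

20.155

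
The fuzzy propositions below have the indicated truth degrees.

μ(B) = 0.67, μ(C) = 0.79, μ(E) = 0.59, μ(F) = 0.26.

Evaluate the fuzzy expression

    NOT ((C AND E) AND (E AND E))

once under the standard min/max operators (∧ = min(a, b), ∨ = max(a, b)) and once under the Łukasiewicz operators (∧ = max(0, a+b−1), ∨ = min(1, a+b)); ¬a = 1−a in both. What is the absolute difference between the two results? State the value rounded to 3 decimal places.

Under standard min/max:
  C AND E = min(a, b) on (0.79, 0.59) = 0.59
  E AND E = min(a, b) on (0.59, 0.59) = 0.59
  (C AND E) AND (E AND E) = min(a, b) on (0.59, 0.59) = 0.59
  NOT ((C AND E) AND (E AND E)) = 1 − 0.59 = 0.41
  → value = 0.4100
Under Łukasiewicz:
  C AND E = max(0, a+b−1) on (0.79, 0.59) = 0.38
  E AND E = max(0, a+b−1) on (0.59, 0.59) = 0.18
  (C AND E) AND (E AND E) = max(0, a+b−1) on (0.38, 0.18) = 0.00
  NOT ((C AND E) AND (E AND E)) = 1 − 0.00 = 1.00
  → value = 1.0000
|0.4100 − 1.0000| = 0.590

0.590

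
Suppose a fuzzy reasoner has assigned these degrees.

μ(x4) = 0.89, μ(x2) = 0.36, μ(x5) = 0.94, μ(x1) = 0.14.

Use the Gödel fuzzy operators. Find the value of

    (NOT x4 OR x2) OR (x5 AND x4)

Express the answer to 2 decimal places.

NOT x4 = 1 − 0.89 = 0.11
NOT x4 OR x2 = max(a, b) on (0.11, 0.36) = 0.36
x5 AND x4 = min(a, b) on (0.94, 0.89) = 0.89
(NOT x4 OR x2) OR (x5 AND x4) = max(a, b) on (0.36, 0.89) = 0.89

0.89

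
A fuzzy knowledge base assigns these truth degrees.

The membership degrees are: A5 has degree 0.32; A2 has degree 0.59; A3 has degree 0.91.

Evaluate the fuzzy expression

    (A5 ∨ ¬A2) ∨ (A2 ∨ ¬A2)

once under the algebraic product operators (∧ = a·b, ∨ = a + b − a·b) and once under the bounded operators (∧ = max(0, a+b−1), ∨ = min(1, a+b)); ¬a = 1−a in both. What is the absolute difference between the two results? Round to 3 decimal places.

Under algebraic product:
  ¬A2 = 1 − 0.5900 = 0.4100
  A5 ∨ ¬A2 = a + b − a·b on (0.3200, 0.4100) = 0.5988
  ¬A2 = 1 − 0.5900 = 0.4100
  A2 ∨ ¬A2 = a + b − a·b on (0.5900, 0.4100) = 0.7581
  (A5 ∨ ¬A2) ∨ (A2 ∨ ¬A2) = a + b − a·b on (0.5988, 0.7581) = 0.9029
  → value = 0.9029
Under bounded:
  ¬A2 = 1 − 0.59 = 0.41
  A5 ∨ ¬A2 = min(1, a+b) on (0.32, 0.41) = 0.73
  ¬A2 = 1 − 0.59 = 0.41
  A2 ∨ ¬A2 = min(1, a+b) on (0.59, 0.41) = 1.00
  (A5 ∨ ¬A2) ∨ (A2 ∨ ¬A2) = min(1, a+b) on (0.73, 1.00) = 1.00
  → value = 1.0000
|0.9029 − 1.0000| = 0.097

0.097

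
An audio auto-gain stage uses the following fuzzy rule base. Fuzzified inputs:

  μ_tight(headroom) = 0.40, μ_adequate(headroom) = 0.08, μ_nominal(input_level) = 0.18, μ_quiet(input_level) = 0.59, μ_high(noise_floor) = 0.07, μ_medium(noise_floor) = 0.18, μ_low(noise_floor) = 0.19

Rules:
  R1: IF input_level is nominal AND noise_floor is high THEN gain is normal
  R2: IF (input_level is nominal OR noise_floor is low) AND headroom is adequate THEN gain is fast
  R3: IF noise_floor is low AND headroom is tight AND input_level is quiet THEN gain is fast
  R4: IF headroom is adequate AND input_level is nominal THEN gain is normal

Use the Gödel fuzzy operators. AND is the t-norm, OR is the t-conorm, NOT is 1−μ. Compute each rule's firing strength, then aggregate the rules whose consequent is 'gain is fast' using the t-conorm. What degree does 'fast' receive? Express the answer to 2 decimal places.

0.19

R1: nominal=0.18, high=0.07; AND[min(a, b)] → w = 0.07
R2: (nominal=0.18 OR low=0.19) = 0.19; AND[min(a, b)] with adequate=0.08 → w = 0.08
R3: low=0.19, tight=0.40, quiet=0.59; AND[min(a, b)] → w = 0.19
R4: adequate=0.08, nominal=0.18; AND[min(a, b)] → w = 0.08
Rules with consequent 'fast': {R2, R3} → strengths 0.08, 0.19
Aggregate via t-conorm [max(a, b)]: 0.19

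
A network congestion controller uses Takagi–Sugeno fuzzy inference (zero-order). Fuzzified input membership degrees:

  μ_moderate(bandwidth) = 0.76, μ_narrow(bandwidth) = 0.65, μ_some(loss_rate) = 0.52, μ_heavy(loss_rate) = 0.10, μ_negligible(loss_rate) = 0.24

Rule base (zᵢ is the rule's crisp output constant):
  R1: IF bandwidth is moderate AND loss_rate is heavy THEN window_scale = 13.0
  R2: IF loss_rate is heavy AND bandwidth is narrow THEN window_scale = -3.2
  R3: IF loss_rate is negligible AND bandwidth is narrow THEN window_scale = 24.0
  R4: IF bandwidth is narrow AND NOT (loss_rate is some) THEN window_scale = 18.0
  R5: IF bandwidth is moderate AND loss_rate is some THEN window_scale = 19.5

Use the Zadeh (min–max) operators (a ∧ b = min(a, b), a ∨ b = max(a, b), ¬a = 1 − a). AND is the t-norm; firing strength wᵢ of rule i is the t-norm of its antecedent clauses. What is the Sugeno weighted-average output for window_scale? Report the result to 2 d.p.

R1 (z=13.0): moderate=0.76, heavy=0.10; AND[min(a, b)] → w = 0.10
R2 (z=-3.2): heavy=0.10, narrow=0.65; AND[min(a, b)] → w = 0.10
R3 (z=24.0): negligible=0.24, narrow=0.65; AND[min(a, b)] → w = 0.24
R4 (z=18.0): narrow=0.65, ¬some=1−0.52=0.48; AND[min(a, b)] → w = 0.48
R5 (z=19.5): moderate=0.76, some=0.52; AND[min(a, b)] → w = 0.52
Weighted average = (0.10·13.0 + 0.10·-3.2 + 0.24·24.0 + 0.48·18.0 + 0.52·19.5) / (0.10 + 0.10 + 0.24 + 0.48 + 0.52)
  = 25.5200 / 1.4400 = 17.72

17.72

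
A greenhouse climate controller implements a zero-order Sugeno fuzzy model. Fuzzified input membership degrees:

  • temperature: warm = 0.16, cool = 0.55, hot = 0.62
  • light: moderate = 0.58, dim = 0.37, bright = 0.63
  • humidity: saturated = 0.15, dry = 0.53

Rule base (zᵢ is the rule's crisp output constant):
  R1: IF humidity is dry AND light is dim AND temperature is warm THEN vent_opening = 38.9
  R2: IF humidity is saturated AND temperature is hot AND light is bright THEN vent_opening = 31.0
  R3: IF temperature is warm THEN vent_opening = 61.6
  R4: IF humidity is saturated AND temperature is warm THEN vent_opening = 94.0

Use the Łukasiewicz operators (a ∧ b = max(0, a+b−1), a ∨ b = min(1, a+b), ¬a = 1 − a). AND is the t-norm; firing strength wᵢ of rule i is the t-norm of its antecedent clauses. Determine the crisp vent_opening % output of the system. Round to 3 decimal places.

61.600

R1 (z=38.9): dry=0.53, dim=0.37, warm=0.16; AND[max(0, a+b−1)] → w = 0.00
R2 (z=31.0): saturated=0.15, hot=0.62, bright=0.63; AND[max(0, a+b−1)] → w = 0.00
R3 (z=61.6): warm=0.16 → w = 0.16
R4 (z=94.0): saturated=0.15, warm=0.16; AND[max(0, a+b−1)] → w = 0.00
Weighted average = (0.00·38.9 + 0.00·31.0 + 0.16·61.6 + 0.00·94.0) / (0.00 + 0.00 + 0.16 + 0.00)
  = 9.8560 / 0.1600 = 61.600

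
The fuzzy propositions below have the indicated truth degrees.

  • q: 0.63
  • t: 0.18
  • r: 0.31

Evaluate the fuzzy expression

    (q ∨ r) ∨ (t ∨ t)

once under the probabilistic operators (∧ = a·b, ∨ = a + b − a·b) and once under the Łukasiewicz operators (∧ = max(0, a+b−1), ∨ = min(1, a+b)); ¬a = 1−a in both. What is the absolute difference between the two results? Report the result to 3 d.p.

0.172

Under probabilistic:
  q ∨ r = a + b − a·b on (0.6300, 0.3100) = 0.7447
  t ∨ t = a + b − a·b on (0.1800, 0.1800) = 0.3276
  (q ∨ r) ∨ (t ∨ t) = a + b − a·b on (0.7447, 0.3276) = 0.8283
  → value = 0.8283
Under Łukasiewicz:
  q ∨ r = min(1, a+b) on (0.63, 0.31) = 0.94
  t ∨ t = min(1, a+b) on (0.18, 0.18) = 0.36
  (q ∨ r) ∨ (t ∨ t) = min(1, a+b) on (0.94, 0.36) = 1.00
  → value = 1.0000
|0.8283 − 1.0000| = 0.172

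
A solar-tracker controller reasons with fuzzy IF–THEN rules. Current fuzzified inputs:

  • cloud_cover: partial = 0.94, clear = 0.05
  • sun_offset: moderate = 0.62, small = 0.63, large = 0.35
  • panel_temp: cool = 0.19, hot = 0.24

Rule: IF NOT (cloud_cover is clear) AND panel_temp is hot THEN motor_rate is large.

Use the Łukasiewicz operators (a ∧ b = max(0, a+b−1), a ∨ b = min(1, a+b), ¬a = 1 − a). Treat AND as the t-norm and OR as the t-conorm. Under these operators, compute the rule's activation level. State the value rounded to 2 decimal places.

firing strength: ¬clear=1−0.05=0.95, hot=0.24; AND[max(0, a+b−1)] → w = 0.19

0.19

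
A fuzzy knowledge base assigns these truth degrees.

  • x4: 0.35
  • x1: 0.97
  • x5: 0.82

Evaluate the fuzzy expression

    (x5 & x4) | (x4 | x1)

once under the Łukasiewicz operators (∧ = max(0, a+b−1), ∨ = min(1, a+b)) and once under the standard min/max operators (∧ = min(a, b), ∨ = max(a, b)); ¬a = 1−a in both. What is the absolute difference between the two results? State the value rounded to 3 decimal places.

0.030

Under Łukasiewicz:
  x5 & x4 = max(0, a+b−1) on (0.82, 0.35) = 0.17
  x4 | x1 = min(1, a+b) on (0.35, 0.97) = 1.00
  (x5 & x4) | (x4 | x1) = min(1, a+b) on (0.17, 1.00) = 1.00
  → value = 1.0000
Under standard min/max:
  x5 & x4 = min(a, b) on (0.82, 0.35) = 0.35
  x4 | x1 = max(a, b) on (0.35, 0.97) = 0.97
  (x5 & x4) | (x4 | x1) = max(a, b) on (0.35, 0.97) = 0.97
  → value = 0.9700
|1.0000 − 0.9700| = 0.030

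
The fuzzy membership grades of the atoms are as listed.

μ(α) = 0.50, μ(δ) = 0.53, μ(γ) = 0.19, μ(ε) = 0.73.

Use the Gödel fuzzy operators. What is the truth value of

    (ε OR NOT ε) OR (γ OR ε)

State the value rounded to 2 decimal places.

NOT ε = 1 − 0.73 = 0.27
ε OR NOT ε = max(a, b) on (0.73, 0.27) = 0.73
γ OR ε = max(a, b) on (0.19, 0.73) = 0.73
(ε OR NOT ε) OR (γ OR ε) = max(a, b) on (0.73, 0.73) = 0.73

0.73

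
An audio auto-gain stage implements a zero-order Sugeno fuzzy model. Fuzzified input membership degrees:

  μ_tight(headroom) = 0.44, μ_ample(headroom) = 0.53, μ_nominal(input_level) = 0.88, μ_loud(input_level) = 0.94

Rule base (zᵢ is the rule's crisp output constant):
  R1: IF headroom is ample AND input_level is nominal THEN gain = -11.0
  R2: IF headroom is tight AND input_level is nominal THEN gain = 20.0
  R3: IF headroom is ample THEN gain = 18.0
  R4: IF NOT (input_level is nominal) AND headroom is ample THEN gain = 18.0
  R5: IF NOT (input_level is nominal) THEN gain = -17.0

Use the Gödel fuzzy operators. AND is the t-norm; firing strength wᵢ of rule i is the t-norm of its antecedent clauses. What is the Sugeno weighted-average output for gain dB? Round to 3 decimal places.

7.259

R1 (z=-11.0): ample=0.53, nominal=0.88; AND[min(a, b)] → w = 0.53
R2 (z=20.0): tight=0.44, nominal=0.88; AND[min(a, b)] → w = 0.44
R3 (z=18.0): ample=0.53 → w = 0.53
R4 (z=18.0): ¬nominal=1−0.88=0.12, ample=0.53; AND[min(a, b)] → w = 0.12
R5 (z=-17.0): ¬nominal=1−0.88=0.12 → w = 0.12
Weighted average = (0.53·-11.0 + 0.44·20.0 + 0.53·18.0 + 0.12·18.0 + 0.12·-17.0) / (0.53 + 0.44 + 0.53 + 0.12 + 0.12)
  = 12.6300 / 1.7400 = 7.259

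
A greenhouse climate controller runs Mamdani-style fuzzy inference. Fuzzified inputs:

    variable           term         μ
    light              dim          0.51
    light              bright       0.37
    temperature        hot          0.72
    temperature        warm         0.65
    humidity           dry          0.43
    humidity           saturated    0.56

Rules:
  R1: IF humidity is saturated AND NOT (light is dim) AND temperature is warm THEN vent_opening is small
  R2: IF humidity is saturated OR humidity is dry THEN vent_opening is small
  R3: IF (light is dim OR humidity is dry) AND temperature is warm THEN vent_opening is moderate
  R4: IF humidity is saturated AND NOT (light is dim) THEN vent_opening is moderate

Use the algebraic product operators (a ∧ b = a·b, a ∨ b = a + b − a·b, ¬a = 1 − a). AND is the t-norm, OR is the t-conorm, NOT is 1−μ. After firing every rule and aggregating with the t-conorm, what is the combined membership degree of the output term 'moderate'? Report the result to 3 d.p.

R1: saturated=0.56, ¬dim=1−0.51=0.49, warm=0.65; AND[a·b] → w = 0.1784
R2: saturated=0.56, dry=0.43; OR[a + b − a·b] → w = 0.7492
R3: (dim=0.51 OR dry=0.43) = 0.7207; AND[a·b] with warm=0.65 → w = 0.4685
R4: saturated=0.56, ¬dim=1−0.51=0.49; AND[a·b] → w = 0.2744
Rules with consequent 'moderate': {R3, R4} → strengths 0.4685, 0.2744
Aggregate via t-conorm [a + b − a·b]: 0.6143

0.614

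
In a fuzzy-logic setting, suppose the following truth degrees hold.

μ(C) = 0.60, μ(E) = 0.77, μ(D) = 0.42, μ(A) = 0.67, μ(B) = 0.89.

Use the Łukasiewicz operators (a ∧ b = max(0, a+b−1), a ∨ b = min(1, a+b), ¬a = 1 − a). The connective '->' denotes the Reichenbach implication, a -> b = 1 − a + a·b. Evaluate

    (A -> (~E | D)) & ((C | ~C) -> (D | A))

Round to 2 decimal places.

~E = 1 − 0.77 = 0.23
~E | D = min(1, a+b) on (0.23, 0.42) = 0.65
A -> (~E | D)  [Reichenbach: 1 − a + a·b] with a=0.67, b=0.65 → 0.77
~C = 1 − 0.60 = 0.40
C | ~C = min(1, a+b) on (0.60, 0.40) = 1.00
D | A = min(1, a+b) on (0.42, 0.67) = 1.00
(C | ~C) -> (D | A)  [Reichenbach: 1 − a + a·b] with a=1.00, b=1.00 → 1.00
(A -> (~E | D)) & ((C | ~C) -> (D | A)) = max(0, a+b−1) on (0.77, 1.00) = 0.77

0.77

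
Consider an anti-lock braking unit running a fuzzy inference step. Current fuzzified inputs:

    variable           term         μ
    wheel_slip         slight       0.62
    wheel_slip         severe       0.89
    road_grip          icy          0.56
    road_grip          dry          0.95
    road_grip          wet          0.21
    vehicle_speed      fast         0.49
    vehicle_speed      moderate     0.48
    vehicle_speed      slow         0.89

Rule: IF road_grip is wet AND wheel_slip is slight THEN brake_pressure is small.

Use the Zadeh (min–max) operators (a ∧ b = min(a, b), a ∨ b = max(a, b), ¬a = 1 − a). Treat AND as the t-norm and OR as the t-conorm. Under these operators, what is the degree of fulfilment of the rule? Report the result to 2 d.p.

firing strength: wet=0.21, slight=0.62; AND[min(a, b)] → w = 0.21

0.21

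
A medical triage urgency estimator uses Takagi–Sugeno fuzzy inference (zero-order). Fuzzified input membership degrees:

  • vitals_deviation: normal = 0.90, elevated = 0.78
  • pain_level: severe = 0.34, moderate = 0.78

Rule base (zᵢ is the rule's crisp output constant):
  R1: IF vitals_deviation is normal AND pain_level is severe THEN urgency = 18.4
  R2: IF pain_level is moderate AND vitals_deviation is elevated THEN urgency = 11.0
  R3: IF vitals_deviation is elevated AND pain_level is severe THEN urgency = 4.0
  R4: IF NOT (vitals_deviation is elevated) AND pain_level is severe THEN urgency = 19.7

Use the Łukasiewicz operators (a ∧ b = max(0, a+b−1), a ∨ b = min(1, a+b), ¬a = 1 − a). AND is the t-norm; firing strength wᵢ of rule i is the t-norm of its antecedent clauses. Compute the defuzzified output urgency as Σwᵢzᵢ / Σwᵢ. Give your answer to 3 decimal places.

12.017

R1 (z=18.4): normal=0.90, severe=0.34; AND[max(0, a+b−1)] → w = 0.24
R2 (z=11.0): moderate=0.78, elevated=0.78; AND[max(0, a+b−1)] → w = 0.56
R3 (z=4.0): elevated=0.78, severe=0.34; AND[max(0, a+b−1)] → w = 0.12
R4 (z=19.7): ¬elevated=1−0.78=0.22, severe=0.34; AND[max(0, a+b−1)] → w = 0.00
Weighted average = (0.24·18.4 + 0.56·11.0 + 0.12·4.0 + 0.00·19.7) / (0.24 + 0.56 + 0.12 + 0.00)
  = 11.0560 / 0.9200 = 12.017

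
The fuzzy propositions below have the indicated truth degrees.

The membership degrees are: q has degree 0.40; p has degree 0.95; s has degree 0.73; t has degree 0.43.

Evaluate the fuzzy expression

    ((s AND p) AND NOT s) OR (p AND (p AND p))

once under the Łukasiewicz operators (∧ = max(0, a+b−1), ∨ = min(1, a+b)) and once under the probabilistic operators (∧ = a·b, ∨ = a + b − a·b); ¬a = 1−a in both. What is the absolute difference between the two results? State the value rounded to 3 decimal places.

0.034

Under Łukasiewicz:
  s AND p = max(0, a+b−1) on (0.73, 0.95) = 0.68
  NOT s = 1 − 0.73 = 0.27
  (s AND p) AND NOT s = max(0, a+b−1) on (0.68, 0.27) = 0.00
  p AND p = max(0, a+b−1) on (0.95, 0.95) = 0.90
  p AND (p AND p) = max(0, a+b−1) on (0.95, 0.90) = 0.85
  ((s AND p) AND NOT s) OR (p AND (p AND p)) = min(1, a+b) on (0.00, 0.85) = 0.85
  → value = 0.8500
Under probabilistic:
  s AND p = a·b on (0.7300, 0.9500) = 0.6935
  NOT s = 1 − 0.7300 = 0.2700
  (s AND p) AND NOT s = a·b on (0.6935, 0.2700) = 0.1872
  p AND p = a·b on (0.9500, 0.9500) = 0.9025
  p AND (p AND p) = a·b on (0.9500, 0.9025) = 0.8574
  ((s AND p) AND NOT s) OR (p AND (p AND p)) = a + b − a·b on (0.1872, 0.8574) = 0.8841
  → value = 0.8841
|0.8500 − 0.8841| = 0.034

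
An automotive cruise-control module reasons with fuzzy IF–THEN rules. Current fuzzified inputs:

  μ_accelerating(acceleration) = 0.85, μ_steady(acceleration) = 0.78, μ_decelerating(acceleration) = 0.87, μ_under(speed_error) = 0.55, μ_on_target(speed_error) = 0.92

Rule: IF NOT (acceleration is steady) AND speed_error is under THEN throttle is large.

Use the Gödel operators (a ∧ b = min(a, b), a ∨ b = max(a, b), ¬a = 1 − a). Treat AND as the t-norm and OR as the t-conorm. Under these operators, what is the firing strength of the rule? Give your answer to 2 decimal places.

0.22

firing strength: ¬steady=1−0.78=0.22, under=0.55; AND[min(a, b)] → w = 0.22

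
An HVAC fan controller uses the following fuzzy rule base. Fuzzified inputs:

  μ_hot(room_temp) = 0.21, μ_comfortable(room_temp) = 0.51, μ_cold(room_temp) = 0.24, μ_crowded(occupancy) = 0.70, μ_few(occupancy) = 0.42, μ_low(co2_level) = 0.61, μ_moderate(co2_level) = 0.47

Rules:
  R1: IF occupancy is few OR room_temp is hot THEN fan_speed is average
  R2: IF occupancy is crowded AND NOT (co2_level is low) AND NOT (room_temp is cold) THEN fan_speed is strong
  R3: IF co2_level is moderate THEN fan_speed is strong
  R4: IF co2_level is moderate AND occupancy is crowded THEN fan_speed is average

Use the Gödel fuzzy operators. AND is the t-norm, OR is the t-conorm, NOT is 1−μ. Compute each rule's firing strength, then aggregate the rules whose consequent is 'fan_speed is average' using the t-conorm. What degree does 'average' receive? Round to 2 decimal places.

0.47

R1: few=0.42, hot=0.21; OR[max(a, b)] → w = 0.42
R2: crowded=0.70, ¬low=1−0.61=0.39, ¬cold=1−0.24=0.76; AND[min(a, b)] → w = 0.39
R3: moderate=0.47 → w = 0.47
R4: moderate=0.47, crowded=0.70; AND[min(a, b)] → w = 0.47
Rules with consequent 'average': {R1, R4} → strengths 0.42, 0.47
Aggregate via t-conorm [max(a, b)]: 0.47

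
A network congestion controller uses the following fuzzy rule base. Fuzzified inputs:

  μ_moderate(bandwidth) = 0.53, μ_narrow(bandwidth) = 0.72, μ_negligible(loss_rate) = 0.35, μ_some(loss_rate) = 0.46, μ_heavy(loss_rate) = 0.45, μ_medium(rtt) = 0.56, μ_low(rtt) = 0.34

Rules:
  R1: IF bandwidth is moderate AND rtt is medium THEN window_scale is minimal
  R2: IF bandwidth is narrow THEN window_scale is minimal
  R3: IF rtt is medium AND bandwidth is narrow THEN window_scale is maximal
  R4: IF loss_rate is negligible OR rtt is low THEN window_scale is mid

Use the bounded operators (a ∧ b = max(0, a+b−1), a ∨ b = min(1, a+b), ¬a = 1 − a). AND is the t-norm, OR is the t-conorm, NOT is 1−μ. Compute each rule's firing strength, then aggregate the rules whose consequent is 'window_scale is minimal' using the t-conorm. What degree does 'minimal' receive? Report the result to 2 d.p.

0.81

R1: moderate=0.53, medium=0.56; AND[max(0, a+b−1)] → w = 0.09
R2: narrow=0.72 → w = 0.72
R3: medium=0.56, narrow=0.72; AND[max(0, a+b−1)] → w = 0.28
R4: negligible=0.35, low=0.34; OR[min(1, a+b)] → w = 0.69
Rules with consequent 'minimal': {R1, R2} → strengths 0.09, 0.72
Aggregate via t-conorm [min(1, a+b)]: 0.81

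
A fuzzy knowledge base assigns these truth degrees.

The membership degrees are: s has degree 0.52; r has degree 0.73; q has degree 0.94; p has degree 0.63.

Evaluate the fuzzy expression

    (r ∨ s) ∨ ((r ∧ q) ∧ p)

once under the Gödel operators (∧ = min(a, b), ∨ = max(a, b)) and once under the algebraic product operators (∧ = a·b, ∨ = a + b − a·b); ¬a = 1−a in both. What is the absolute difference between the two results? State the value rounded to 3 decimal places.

Under Gödel:
  r ∨ s = max(a, b) on (0.73, 0.52) = 0.73
  r ∧ q = min(a, b) on (0.73, 0.94) = 0.73
  (r ∧ q) ∧ p = min(a, b) on (0.73, 0.63) = 0.63
  (r ∨ s) ∨ ((r ∧ q) ∧ p) = max(a, b) on (0.73, 0.63) = 0.73
  → value = 0.7300
Under algebraic product:
  r ∨ s = a + b − a·b on (0.7300, 0.5200) = 0.8704
  r ∧ q = a·b on (0.7300, 0.9400) = 0.6862
  (r ∧ q) ∧ p = a·b on (0.6862, 0.6300) = 0.4323
  (r ∨ s) ∨ ((r ∧ q) ∧ p) = a + b − a·b on (0.8704, 0.4323) = 0.9264
  → value = 0.9264
|0.7300 − 0.9264| = 0.196

0.196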